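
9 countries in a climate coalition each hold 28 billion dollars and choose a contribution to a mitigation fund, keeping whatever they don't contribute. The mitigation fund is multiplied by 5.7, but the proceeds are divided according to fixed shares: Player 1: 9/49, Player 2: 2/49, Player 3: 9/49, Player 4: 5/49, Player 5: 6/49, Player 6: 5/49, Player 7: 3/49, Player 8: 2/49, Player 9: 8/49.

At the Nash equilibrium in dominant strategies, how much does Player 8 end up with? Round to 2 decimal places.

A player with share s gets back 5.7·s per unit contributed, so full contribution is dominant for anyone with s > 1/5.7 = 0.1754 and zero contribution is dominant for anyone below.
Player 1 and Player 3 clear that bar, contributing 28 each; the remaining 7 contribute 0. Total contributed: 56.
Player 8 keeps 28 and receives 5.7 × 56 × 2/49 = 13.03 from the mitigation fund, for a payoff of 41.03.

41.03 billion dollars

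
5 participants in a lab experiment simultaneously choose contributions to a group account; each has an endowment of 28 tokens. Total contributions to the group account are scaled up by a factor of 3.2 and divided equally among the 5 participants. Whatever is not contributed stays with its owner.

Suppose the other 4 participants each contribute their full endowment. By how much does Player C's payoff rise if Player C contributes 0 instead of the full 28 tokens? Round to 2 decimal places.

Switching from a contribution of 28 to 0 lets Player C keep an extra 28 tokens, but lowers the group account by 28, which costs Player C their own share of that drop: 3.2/5 × 28 = 17.92.
Net gain = 28 − 17.92 = 10.08. The private return per contributed unit (0.6400) is below 1, so free-riding is indeed the best response regardless of what the others do.

10.08 tokens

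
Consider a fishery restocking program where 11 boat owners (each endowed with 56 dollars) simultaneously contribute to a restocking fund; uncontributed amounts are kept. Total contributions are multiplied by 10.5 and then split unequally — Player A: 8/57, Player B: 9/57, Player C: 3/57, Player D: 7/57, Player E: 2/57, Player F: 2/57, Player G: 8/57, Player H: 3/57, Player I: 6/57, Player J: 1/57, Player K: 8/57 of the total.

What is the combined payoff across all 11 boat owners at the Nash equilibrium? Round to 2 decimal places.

3808.00 dollars

Each unit j contributes comes back to j as 10.5 × (j's share), so j prefers to contribute only if that share exceeds 1/10.5 = 0.0952; otherwise keeping the unit dominates.
The shares above 0.0952 belong to Player A, Player B, Player D, Player G, Player I and Player K, contributing 56 each; the remaining 5 contribute 0. Total contributed: 336.
The restocking fund pays out 10.5 × 336 = 3528.00 in total (split across the unequal shares, but the aggregate is all that matters for the group sum).
The 5 free-riders keep 56 each, adding 280. Group total = 280 + 3528.00 = 3808.00.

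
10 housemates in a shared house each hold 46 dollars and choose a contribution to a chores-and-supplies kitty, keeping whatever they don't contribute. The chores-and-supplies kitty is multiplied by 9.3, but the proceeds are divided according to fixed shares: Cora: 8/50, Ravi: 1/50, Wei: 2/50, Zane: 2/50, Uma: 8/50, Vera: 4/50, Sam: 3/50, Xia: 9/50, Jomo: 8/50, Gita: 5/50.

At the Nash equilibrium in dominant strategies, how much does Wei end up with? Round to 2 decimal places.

114.45 dollars

Each unit j contributes comes back to j as 9.3 × (j's share), so j prefers to contribute only if that share exceeds 1/9.3 = 0.1075; otherwise keeping the unit dominates.
The shares above 0.1075 belong to Cora, Uma, Xia and Jomo, contributing 46 each; the remaining 6 contribute 0. Total contributed: 184.
Wei keeps 46 and receives 9.3 × 184 × 2/50 = 68.45 from the chores-and-supplies kitty, for a payoff of 114.45.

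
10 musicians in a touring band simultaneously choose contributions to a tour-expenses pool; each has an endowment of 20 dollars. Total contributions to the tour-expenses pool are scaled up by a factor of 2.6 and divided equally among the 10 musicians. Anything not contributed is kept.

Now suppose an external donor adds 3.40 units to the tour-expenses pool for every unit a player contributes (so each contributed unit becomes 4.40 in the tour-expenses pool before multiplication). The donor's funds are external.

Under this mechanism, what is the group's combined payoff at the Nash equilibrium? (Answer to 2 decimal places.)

2288.00 dollars

Under the mechanism each unit contributed yields 2.6 × 4.40 / 10 = 1.1440 back to its contributor per unit of net cost, which exceeds 1, making full contribution the dominant choice for everyone.
So the Nash equilibrium is full contribution by all 10; the group earns 2.6 × 4.40 × 200 = 2288.00.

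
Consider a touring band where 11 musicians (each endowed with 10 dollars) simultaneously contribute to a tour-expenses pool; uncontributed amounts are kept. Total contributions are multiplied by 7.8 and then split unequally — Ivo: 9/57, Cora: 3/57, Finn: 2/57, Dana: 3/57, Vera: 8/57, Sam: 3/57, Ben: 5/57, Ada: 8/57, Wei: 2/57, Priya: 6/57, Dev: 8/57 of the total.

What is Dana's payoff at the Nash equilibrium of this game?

Player j's private return per contributed unit is 7.8 × (j's share). Contributing is weakly dominant for j when that share is at least 1/7.8 = 0.1282, and contributing 0 is dominant otherwise.
The shares above 0.1282 belong to Ivo, Vera, Ada and Dev, contributing 10 each; the remaining 7 contribute 0. Total contributed: 40.
Dana keeps 10 and receives 7.8 × 40 × 3/57 = 16.42 from the tour-expenses pool, for a payoff of 26.42.

26.42 dollars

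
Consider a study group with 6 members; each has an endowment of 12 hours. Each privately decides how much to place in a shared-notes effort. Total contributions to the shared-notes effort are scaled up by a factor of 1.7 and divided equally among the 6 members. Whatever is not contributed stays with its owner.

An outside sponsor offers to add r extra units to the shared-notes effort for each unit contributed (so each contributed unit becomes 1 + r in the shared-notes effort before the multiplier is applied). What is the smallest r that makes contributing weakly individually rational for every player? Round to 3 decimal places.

2.529

With matching at rate r, one contributed unit becomes (1 + r) in the shared-notes effort and returns 1.7 × (1 + r) / 6 to the contributor.
Setting this equal to 1: 1 + r = 6/1.7 = 3.5294.
So the minimum matching rate is r = 3.5294 − 1 = 2.529.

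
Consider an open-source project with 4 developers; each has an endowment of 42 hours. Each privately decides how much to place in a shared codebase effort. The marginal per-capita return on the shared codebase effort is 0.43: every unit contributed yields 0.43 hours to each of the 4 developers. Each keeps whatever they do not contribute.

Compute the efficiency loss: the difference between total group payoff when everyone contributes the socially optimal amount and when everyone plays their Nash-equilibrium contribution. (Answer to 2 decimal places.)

120.96 hours

The private return per contributed unit is 0.43 < 1, so contributing 0 is dominant for every player. At the Nash equilibrium everyone keeps their 42, and the group total is 4 × 42 = 168.
Each contributed unit returns 1.720 to the group as a whole (0.43 to each of 4 players), which exceeds 1, so the social optimum is full contribution: group total = 1.720 × 168 = 288.96.
Efficiency loss = 288.96 − 168 = 120.96.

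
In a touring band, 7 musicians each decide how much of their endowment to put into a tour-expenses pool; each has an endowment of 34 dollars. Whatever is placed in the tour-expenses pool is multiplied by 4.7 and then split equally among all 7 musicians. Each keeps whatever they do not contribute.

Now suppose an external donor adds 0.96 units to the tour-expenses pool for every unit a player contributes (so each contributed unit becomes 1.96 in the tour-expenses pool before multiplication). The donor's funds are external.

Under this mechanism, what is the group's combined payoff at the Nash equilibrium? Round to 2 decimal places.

2192.46 dollars

Under the mechanism each unit contributed yields 4.7 × 1.96 / 7 = 1.3160 back to its contributor per unit of net cost, which exceeds 1, making full contribution the dominant choice for everyone.
So the Nash equilibrium is full contribution by all 7; the group earns 4.7 × 1.96 × 238 = 2192.46.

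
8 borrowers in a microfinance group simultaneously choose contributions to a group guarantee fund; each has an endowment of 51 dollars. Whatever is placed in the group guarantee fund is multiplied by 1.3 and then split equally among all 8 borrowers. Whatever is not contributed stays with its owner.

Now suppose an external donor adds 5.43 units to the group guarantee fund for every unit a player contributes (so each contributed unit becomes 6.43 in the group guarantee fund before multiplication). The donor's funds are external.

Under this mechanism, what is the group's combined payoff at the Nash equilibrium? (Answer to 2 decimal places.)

3410.47 dollars

With the mechanism, a contributed unit returns 1.3 × 6.43 / 8 = 1.0449 per unit of net cost to the contributor — now above 1 — so contributing fully is weakly dominant for every player.
So the Nash equilibrium is full contribution by all 8; the group earns 1.3 × 6.43 × 408 = 3410.47.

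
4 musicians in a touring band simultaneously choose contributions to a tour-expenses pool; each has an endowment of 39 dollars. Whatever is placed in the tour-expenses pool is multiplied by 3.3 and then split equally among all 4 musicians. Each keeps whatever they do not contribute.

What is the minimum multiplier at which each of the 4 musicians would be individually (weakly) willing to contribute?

4

A contributed unit returns (multiplier)/4 to its contributor.
This reaches 1 exactly when the multiplier is 4.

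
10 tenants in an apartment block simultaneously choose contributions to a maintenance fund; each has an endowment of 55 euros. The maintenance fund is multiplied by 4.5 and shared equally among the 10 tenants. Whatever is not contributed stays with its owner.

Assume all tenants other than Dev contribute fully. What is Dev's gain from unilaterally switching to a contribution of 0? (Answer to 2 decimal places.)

Switching from a contribution of 55 to 0 lets Dev keep an extra 55 euros, but lowers the maintenance fund by 55, which costs Dev their own share of that drop: 4.5/10 × 55 = 24.75.
Net gain = 55 − 24.75 = 30.25. The private return per contributed unit (0.4500) is below 1, so free-riding is indeed the best response regardless of what the others do.

30.25 euros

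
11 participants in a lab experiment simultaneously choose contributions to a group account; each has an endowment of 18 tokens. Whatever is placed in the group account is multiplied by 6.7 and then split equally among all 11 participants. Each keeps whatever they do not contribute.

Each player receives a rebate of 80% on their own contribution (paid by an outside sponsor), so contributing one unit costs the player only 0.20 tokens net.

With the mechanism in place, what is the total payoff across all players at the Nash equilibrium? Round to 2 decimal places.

The effective private return per unit is now (6.7/11) / 0.20 = 3.0455 > 1, so every player's dominant strategy flips to full contribution.
So the Nash equilibrium is full contribution by all 11; the group earns 11 × (18 × 0.80 + 6.7 × 18) = 1485.00.

1485.00 tokens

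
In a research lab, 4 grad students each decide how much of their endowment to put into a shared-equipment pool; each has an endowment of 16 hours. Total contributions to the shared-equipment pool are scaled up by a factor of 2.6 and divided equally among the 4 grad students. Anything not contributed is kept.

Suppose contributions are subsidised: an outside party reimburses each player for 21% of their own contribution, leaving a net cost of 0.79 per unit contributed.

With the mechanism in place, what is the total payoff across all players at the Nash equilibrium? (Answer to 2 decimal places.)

Even with the mechanism, each unit contributed returns only (2.6/4) / 0.79 = 0.8228 per unit of net cost, so contributing nothing is still dominant.
Everyone keeps their endowment and the group total is 4 × 16 = 64.

64.00 hours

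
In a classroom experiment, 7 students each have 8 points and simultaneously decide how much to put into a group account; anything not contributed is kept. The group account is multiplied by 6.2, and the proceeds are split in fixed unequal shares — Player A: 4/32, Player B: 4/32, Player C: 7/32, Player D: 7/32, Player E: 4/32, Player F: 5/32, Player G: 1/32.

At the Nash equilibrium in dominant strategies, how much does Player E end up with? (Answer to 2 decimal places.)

20.40 points

Player j's private return per contributed unit is 6.2 × (j's share). Contributing is weakly dominant for j when that share is at least 1/6.2 = 0.1613, and contributing 0 is dominant otherwise.
The shares above 0.1613 belong to Player C and Player D, contributing 8 each; the remaining 5 contribute 0. Total contributed: 16.
Player E keeps 8 and receives 6.2 × 16 × 4/32 = 12.40 from the group account, for a payoff of 20.40.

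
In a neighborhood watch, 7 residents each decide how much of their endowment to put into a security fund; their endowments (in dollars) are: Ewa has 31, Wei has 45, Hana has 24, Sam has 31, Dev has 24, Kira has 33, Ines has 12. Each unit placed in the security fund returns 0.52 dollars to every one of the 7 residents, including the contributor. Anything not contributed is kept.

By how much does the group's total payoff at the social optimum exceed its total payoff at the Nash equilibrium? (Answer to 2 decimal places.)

The private return per contributed unit is 0.52 < 1 for everyone, so the Nash equilibrium is zero contribution and the group total is Σ E_j = 31 + 45 + 24 + 31 + 24 + 33 + 12 = 200.
Each contributed unit returns 3.640 to the group, so the social optimum is full contribution by everyone: group total = 3.640 × 200 = 728.00.
Efficiency loss = (3.640 − 1) × 200 = 528.00.

528.00 dollars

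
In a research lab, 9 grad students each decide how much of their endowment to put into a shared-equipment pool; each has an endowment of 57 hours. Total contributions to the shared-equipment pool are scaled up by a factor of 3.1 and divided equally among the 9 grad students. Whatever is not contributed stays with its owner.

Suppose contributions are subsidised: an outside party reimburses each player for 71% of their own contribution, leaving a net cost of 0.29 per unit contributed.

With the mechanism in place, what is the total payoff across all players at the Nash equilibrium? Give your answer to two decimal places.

1954.53 hours

With the mechanism, a contributed unit returns (3.1/9) / 0.29 = 1.1877 per unit of net cost to the contributor — now above 1 — so contributing fully is weakly dominant for every player.
At the Nash equilibrium everyone contributes 57. Group total payoff = 9 × (57 × 0.71 + 3.1 × 57) = 1954.53.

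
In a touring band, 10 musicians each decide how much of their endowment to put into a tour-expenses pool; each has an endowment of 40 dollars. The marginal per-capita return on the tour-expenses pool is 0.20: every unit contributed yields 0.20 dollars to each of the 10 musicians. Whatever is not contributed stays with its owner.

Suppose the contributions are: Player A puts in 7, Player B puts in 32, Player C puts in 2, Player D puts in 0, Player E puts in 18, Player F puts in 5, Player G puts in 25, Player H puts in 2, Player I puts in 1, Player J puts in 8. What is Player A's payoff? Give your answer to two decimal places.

53.00 dollars

Total contributed: 7 + 32 + 2 + 0 + 18 + 5 + 25 + 2 + 1 + 8 = 100.
Each receives 0.20 × 100 = 20.00 from the tour-expenses pool.
Player A keeps 40 − 7 = 33, so Player A's payoff is 33 + 20.00 = 53.00.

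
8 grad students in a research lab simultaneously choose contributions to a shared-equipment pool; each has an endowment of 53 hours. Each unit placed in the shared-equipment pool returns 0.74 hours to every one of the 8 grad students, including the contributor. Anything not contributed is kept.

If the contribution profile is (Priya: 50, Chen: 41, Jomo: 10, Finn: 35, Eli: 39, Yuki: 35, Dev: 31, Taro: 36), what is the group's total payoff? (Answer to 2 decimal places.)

Total contributed: 50 + 41 + 10 + 35 + 39 + 35 + 31 + 36 = 277; total kept: 8 × 53 − 277 = 147.
The shared-equipment pool pays out 0.74 × 8 × 277 = 1639.84 in aggregate.
Group total = 147 + 1639.84 = 1786.84.

1786.84 hours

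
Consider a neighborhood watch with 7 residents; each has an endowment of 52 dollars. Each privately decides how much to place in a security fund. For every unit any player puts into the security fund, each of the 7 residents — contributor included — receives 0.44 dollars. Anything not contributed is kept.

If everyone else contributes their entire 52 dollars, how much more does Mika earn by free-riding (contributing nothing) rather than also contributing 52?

Switching from a contribution of 52 to 0 lets Mika keep an extra 52 dollars, but lowers the security fund by 52, which costs Mika their own share of that drop: 0.44 × 52 = 22.88.
Net gain = 52 − 22.88 = 29.12. The private return per contributed unit (0.44) is below 1, so free-riding is indeed the best response regardless of what the others do.

29.12 dollars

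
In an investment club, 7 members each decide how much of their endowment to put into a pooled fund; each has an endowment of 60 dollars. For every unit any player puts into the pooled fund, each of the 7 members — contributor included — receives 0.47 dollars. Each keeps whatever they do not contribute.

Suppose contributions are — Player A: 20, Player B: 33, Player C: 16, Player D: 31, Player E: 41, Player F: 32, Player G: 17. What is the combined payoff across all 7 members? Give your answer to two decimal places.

855.10 dollars

Total contributed: 20 + 33 + 16 + 31 + 41 + 32 + 17 = 190; total kept: 7 × 60 − 190 = 230.
The pooled fund pays out 0.47 × 7 × 190 = 625.10 in aggregate.
Group total = 230 + 625.10 = 855.10.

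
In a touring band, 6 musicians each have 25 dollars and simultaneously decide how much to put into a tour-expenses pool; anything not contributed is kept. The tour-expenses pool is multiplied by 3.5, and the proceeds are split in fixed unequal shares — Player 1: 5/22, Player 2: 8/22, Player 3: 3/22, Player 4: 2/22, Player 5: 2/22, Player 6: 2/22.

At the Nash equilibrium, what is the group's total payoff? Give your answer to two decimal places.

212.50 dollars

For player j, contributing a unit is worthwhile iff 3.5 × (j's share) ≥ 1, i.e. iff j's share is at least 0.2857.
Player 2 alone (share 8/22) is above the threshold, contributing 25; the remaining 5 contribute 0. Total contributed: 25.
The tour-expenses pool pays out 3.5 × 25 = 87.50 in total (split across the unequal shares, but the aggregate is all that matters for the group sum).
The 5 free-riders keep 25 each, adding 125. Group total = 125 + 87.50 = 212.50.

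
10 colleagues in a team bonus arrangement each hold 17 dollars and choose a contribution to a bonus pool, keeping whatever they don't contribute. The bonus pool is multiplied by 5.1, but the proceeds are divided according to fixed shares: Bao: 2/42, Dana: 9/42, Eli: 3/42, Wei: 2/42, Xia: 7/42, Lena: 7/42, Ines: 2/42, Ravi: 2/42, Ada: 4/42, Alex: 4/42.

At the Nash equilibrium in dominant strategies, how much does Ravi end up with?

21.13 dollars

Player j's private return per contributed unit is 5.1 × (j's share). Contributing is weakly dominant for j when that share is at least 1/5.1 = 0.1961, and contributing 0 is dominant otherwise.
Only Dana (9/42) clears that bar, contributing 17; the remaining 9 contribute 0. Total contributed: 17.
Ravi keeps 17 and receives 5.1 × 17 × 2/42 = 4.13 from the bonus pool, for a payoff of 21.13.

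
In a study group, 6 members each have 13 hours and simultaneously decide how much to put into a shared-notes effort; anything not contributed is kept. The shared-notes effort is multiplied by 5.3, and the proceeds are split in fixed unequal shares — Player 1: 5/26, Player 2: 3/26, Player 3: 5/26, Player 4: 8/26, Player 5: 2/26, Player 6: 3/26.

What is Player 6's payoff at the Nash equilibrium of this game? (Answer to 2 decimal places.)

Player j's private return per contributed unit is 5.3 × (j's share). Contributing is weakly dominant for j when that share is at least 1/5.3 = 0.1887, and contributing 0 is dominant otherwise.
Player 1, Player 3 and Player 4 clear that bar, contributing 13 each; the remaining 3 contribute 0. Total contributed: 39.
Player 6 keeps 13 and receives 5.3 × 39 × 3/26 = 23.85 from the shared-notes effort, for a payoff of 36.85.

36.85 hours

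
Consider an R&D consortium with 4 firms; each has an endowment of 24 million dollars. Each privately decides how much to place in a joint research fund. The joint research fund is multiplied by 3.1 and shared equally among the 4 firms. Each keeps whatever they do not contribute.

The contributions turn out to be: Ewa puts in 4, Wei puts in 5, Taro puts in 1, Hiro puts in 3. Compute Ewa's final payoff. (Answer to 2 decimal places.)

30.08 million dollars

Total contributed: 4 + 5 + 1 + 3 = 13.
Each receives 3.1 × 13 / 4 = 10.08 from the joint research fund.
Ewa keeps 24 − 4 = 20, so Ewa's payoff is 20 + 10.08 = 30.08.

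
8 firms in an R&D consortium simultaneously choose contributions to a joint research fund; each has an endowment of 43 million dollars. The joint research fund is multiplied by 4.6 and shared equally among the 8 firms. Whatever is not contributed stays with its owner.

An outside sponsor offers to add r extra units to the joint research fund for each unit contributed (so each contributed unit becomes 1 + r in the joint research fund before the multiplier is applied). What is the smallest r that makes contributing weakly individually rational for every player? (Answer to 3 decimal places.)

With matching at rate r, one contributed unit becomes (1 + r) in the joint research fund and returns 4.6 × (1 + r) / 8 to the contributor.
Setting this equal to 1: 1 + r = 8/4.6 = 1.7391.
So the minimum matching rate is r = 1.7391 − 1 = 0.739.

0.739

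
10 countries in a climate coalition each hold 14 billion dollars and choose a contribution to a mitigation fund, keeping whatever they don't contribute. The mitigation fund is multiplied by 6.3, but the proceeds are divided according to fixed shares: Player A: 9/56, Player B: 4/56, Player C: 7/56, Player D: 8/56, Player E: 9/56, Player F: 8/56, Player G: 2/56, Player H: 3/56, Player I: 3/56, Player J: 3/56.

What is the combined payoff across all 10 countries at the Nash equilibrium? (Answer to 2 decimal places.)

For player j, contributing a unit is worthwhile iff 6.3 × (j's share) ≥ 1, i.e. iff j's share is at least 0.1587.
The shares above 0.1587 belong to Player A and Player E, contributing 14 each; the remaining 8 contribute 0. Total contributed: 28.
The mitigation fund pays out 6.3 × 28 = 176.40 in total (split across the unequal shares, but the aggregate is all that matters for the group sum).
The 8 free-riders keep 14 each, adding 112. Group total = 112 + 176.40 = 288.40.

288.40 billion dollars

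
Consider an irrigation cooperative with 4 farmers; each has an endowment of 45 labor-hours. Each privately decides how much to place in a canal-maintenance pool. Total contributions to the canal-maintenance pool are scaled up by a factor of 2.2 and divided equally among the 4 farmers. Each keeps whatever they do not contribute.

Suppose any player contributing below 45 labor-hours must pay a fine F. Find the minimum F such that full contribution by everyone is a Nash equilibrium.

20.25 labor-hours

Given the others contribute fully, the best deviation is to contribute 0 (any partial contribution still incurs the fine and gives up units whose private return 0.5500 is below 1).
Deviating from 45 to 0 saves 45 labor-hours but forfeits the deviator's share of the drop in the canal-maintenance pool: 2.2/4 × 45 = 24.75.
So the deviation gain is 45 − 24.75 = 20.25, and the fine must be at least 20.25 labor-hours to wipe it out.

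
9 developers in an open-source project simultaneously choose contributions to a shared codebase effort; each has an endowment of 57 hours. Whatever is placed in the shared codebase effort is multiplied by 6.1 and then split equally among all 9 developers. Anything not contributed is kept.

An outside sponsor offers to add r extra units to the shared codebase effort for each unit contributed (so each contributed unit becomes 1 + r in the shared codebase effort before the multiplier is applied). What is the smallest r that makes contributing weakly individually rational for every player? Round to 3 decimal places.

With matching at rate r, one contributed unit becomes (1 + r) in the shared codebase effort and returns 6.1 × (1 + r) / 9 to the contributor.
Setting this equal to 1: 1 + r = 9/6.1 = 1.4754.
So the minimum matching rate is r = 1.4754 − 1 = 0.475.

0.475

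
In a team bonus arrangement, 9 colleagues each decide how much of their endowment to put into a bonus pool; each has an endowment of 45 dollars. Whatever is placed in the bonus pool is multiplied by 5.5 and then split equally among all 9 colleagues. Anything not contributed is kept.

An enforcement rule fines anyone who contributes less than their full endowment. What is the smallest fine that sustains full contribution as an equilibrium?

17.50 dollars

Given the others contribute fully, the best deviation is to contribute 0 (any partial contribution still incurs the fine and gives up units whose private return 0.6111 is below 1).
Deviating from 45 to 0 saves 45 dollars but forfeits the deviator's share of the drop in the bonus pool: 5.5/9 × 45 = 27.50.
So the deviation gain is 45 − 27.50 = 17.50, and the fine must be at least 17.50 dollars to wipe it out.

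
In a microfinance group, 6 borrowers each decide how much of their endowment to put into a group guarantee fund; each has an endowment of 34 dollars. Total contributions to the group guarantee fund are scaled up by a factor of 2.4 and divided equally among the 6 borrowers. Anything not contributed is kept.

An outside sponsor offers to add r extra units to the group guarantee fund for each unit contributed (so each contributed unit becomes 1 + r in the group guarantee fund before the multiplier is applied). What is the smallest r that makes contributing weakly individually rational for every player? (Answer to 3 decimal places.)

With matching at rate r, one contributed unit becomes (1 + r) in the group guarantee fund and returns 2.4 × (1 + r) / 6 to the contributor.
Setting this equal to 1: 1 + r = 6/2.4 = 2.5000.
So the minimum matching rate is r = 2.5000 − 1 = 1.500.

1.500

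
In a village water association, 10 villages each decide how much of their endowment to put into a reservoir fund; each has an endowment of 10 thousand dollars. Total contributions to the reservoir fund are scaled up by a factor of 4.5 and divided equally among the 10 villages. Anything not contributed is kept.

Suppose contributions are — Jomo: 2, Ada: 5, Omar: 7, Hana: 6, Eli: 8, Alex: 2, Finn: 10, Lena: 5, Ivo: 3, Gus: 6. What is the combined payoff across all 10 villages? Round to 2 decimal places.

Total contributed: 2 + 5 + 7 + 6 + 8 + 2 + 10 + 5 + 3 + 6 = 54; total kept: 10 × 10 − 54 = 46.
The reservoir fund pays out 4.5 × 54 = 243.00 in aggregate.
Group total = 46 + 243.00 = 289.00.

289.00 thousand dollars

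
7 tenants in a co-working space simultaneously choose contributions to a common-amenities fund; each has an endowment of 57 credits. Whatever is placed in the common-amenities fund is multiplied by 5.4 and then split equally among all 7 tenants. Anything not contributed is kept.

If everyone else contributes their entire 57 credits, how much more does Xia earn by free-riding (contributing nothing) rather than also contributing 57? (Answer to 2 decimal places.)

13.03 credits

Switching from a contribution of 57 to 0 lets Xia keep an extra 57 credits, but lowers the common-amenities fund by 57, which costs Xia their own share of that drop: 5.4/7 × 57 = 43.97.
Net gain = 57 − 43.97 = 13.03. The private return per contributed unit (0.7714) is below 1, so free-riding is indeed the best response regardless of what the others do.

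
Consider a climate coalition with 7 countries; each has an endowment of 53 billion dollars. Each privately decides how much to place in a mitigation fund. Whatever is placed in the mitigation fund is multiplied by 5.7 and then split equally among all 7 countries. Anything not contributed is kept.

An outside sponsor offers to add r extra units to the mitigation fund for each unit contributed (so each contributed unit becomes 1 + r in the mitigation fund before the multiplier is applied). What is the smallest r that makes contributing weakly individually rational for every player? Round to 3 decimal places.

With matching at rate r, one contributed unit becomes (1 + r) in the mitigation fund and returns 5.7 × (1 + r) / 7 to the contributor.
Setting this equal to 1: 1 + r = 7/5.7 = 1.2281.
So the minimum matching rate is r = 1.2281 − 1 = 0.228.

0.228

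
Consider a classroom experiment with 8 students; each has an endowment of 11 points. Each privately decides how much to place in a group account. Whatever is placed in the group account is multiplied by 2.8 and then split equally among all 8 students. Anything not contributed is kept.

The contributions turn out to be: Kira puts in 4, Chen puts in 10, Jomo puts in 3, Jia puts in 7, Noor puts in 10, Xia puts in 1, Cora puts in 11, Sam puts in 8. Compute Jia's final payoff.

22.90 points

Total contributed: 4 + 10 + 3 + 7 + 10 + 1 + 11 + 8 = 54.
Each receives 2.8 × 54 / 8 = 18.90 from the group account.
Jia keeps 11 − 7 = 4, so Jia's payoff is 4 + 18.90 = 22.90.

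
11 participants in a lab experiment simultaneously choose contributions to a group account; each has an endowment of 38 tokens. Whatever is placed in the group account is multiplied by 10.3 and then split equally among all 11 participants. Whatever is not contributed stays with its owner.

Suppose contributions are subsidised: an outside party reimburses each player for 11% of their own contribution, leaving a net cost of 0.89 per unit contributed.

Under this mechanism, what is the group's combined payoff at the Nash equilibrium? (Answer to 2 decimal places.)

4351.38 tokens

The effective private return per unit is now (10.3/11) / 0.89 = 1.0521 > 1, so every player's dominant strategy flips to full contribution.
So the Nash equilibrium is full contribution by all 11; the group earns 11 × (38 × 0.11 + 10.3 × 38) = 4351.38.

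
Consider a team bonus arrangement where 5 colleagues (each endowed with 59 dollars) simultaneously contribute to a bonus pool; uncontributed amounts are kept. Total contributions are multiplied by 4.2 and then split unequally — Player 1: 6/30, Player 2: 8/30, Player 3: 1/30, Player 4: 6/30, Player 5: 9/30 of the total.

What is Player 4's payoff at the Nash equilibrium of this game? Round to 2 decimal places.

For player j, contributing a unit is worthwhile iff 4.2 × (j's share) ≥ 1, i.e. iff j's share is at least 0.2381.
Player 2 and Player 5 are above the threshold, contributing 59 each; the remaining 3 contribute 0. Total contributed: 118.
Player 4 keeps 59 and receives 4.2 × 118 × 6/30 = 99.12 from the bonus pool, for a payoff of 158.12.

158.12 dollars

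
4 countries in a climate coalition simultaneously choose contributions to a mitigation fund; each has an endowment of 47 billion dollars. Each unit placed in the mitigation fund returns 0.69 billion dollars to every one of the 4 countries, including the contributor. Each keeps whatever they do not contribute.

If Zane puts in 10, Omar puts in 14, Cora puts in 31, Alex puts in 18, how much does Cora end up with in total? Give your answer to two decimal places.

Total contributed: 10 + 14 + 31 + 18 = 73.
Each receives 0.69 × 73 = 50.37 from the mitigation fund.
Cora keeps 47 − 31 = 16, so Cora's payoff is 16 + 50.37 = 66.37.

66.37 billion dollars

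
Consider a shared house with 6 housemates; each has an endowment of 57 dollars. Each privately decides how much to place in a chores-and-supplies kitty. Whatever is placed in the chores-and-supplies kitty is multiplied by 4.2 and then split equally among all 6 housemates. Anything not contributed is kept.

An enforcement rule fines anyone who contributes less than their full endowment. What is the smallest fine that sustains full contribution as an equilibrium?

Given the others contribute fully, the best deviation is to contribute 0 (any partial contribution still incurs the fine and gives up units whose private return 0.7000 is below 1).
Deviating from 57 to 0 saves 57 dollars but forfeits the deviator's share of the drop in the chores-and-supplies kitty: 4.2/6 × 57 = 39.90.
So the deviation gain is 57 − 39.90 = 17.10, and the fine must be at least 17.10 dollars to wipe it out.

17.10 dollars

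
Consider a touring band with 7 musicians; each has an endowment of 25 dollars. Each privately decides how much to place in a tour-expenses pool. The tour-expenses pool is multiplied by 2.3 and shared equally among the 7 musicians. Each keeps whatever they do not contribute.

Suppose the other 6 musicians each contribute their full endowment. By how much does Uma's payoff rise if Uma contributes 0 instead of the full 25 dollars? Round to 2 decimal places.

16.79 dollars

Switching from a contribution of 25 to 0 lets Uma keep an extra 25 dollars, but lowers the tour-expenses pool by 25, which costs Uma their own share of that drop: 2.3/7 × 25 = 8.21.
Net gain = 25 − 8.21 = 16.79. The private return per contributed unit (0.3286) is below 1, so free-riding is indeed the best response regardless of what the others do.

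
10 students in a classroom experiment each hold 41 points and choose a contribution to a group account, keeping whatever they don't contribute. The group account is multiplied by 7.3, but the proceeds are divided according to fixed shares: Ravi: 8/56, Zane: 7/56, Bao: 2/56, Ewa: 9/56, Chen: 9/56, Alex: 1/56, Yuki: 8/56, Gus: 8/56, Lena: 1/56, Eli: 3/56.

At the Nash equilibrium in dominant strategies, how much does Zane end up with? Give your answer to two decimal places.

228.06 points

Player j's private return per contributed unit is 7.3 × (j's share). Contributing is weakly dominant for j when that share is at least 1/7.3 = 0.1370, and contributing 0 is dominant otherwise.
The shares above 0.1370 belong to Ravi, Ewa, Chen, Yuki and Gus, contributing 41 each; the remaining 5 contribute 0. Total contributed: 205.
Zane keeps 41 and receives 7.3 × 205 × 7/56 = 187.06 from the group account, for a payoff of 228.06.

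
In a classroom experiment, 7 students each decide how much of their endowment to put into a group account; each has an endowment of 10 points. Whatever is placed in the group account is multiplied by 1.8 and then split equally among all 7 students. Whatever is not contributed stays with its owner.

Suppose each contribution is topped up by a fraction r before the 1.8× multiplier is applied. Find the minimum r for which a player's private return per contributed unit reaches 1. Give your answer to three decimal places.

With matching at rate r, one contributed unit becomes (1 + r) in the group account and returns 1.8 × (1 + r) / 7 to the contributor.
Setting this equal to 1: 1 + r = 7/1.8 = 3.8889.
So the minimum matching rate is r = 3.8889 − 1 = 2.889.

2.889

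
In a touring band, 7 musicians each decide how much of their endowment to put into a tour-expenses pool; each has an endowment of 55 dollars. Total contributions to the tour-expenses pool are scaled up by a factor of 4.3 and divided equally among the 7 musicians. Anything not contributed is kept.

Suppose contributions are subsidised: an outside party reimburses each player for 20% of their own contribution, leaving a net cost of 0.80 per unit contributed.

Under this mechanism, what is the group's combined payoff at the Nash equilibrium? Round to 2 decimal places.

With the mechanism, a contributed unit returns (4.3/7) / 0.80 = 0.7679 per unit of net cost — still below 1 — so contributing 0 remains dominant for every player.
Everyone keeps their endowment and the group total is 7 × 55 = 385.

385.00 dollars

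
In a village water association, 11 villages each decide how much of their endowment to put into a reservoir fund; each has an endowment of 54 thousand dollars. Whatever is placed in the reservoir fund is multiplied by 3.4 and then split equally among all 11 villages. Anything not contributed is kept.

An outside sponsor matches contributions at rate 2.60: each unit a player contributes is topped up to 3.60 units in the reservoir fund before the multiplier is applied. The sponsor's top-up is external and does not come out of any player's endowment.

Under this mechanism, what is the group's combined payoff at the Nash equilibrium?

7270.56 thousand dollars

Under the mechanism each unit contributed yields 3.4 × 3.60 / 11 = 1.1127 back to its contributor per unit of net cost, which exceeds 1, making full contribution the dominant choice for everyone.
At the Nash equilibrium everyone contributes 54. Group total payoff = 3.4 × 3.60 × 594 = 7270.56.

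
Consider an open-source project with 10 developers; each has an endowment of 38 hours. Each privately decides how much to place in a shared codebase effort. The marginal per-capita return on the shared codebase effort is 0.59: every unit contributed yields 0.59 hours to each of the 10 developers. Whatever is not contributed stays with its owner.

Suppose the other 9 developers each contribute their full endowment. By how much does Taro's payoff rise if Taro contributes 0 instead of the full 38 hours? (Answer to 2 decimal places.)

Switching from a contribution of 38 to 0 lets Taro keep an extra 38 hours, but lowers the shared codebase effort by 38, which costs Taro their own share of that drop: 0.59 × 38 = 22.42.
Net gain = 38 − 22.42 = 15.58. The private return per contributed unit (0.59) is below 1, so free-riding is indeed the best response regardless of what the others do.

15.58 hours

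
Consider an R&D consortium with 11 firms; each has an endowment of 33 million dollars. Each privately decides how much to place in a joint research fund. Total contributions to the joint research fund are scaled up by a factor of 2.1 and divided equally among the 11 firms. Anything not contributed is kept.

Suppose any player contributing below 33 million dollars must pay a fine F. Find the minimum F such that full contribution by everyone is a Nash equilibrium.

Given the others contribute fully, the best deviation is to contribute 0 (any partial contribution still incurs the fine and gives up units whose private return 0.1909 is below 1).
Deviating from 33 to 0 saves 33 million dollars but forfeits the deviator's share of the drop in the joint research fund: 2.1/11 × 33 = 6.30.
So the deviation gain is 33 − 6.30 = 26.70, and the fine must be at least 26.70 million dollars to wipe it out.

26.70 million dollars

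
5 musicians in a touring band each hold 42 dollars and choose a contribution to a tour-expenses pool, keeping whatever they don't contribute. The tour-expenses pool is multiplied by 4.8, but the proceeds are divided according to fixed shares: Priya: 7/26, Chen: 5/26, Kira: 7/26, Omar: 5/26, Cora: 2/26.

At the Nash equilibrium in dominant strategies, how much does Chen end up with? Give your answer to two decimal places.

Player j's private return per contributed unit is 4.8 × (j's share). Contributing is weakly dominant for j when that share is at least 1/4.8 = 0.2083, and contributing 0 is dominant otherwise.
Priya and Kira clear that bar, contributing 42 each; the remaining 3 contribute 0. Total contributed: 84.
Chen keeps 42 and receives 4.8 × 84 × 5/26 = 77.54 from the tour-expenses pool, for a payoff of 119.54.

119.54 dollars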